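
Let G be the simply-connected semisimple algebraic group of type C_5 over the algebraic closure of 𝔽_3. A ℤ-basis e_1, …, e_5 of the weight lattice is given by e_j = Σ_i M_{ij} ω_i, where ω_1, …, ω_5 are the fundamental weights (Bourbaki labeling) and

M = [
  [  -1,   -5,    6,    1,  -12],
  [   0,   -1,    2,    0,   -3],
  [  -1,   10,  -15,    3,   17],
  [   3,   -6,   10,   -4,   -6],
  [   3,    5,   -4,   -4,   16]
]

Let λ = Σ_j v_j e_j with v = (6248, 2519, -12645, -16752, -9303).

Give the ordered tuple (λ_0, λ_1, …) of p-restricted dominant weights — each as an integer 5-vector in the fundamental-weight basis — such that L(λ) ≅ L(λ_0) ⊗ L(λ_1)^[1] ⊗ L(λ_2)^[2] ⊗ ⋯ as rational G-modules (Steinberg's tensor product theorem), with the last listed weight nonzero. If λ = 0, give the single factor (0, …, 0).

Converting to the ω-basis (c_i = row i of M dotted with v = (6248, 2519, -12645, -16752, -9303)):
  c_1 = -1*6248 + -5*2519 + 6*-12645 + 1*-16752 + -12*-9303 = 171
  c_2 = 0*6248 + -1*2519 + 2*-12645 + 0*-16752 + -3*-9303 = 100
  c_3 = -1*6248 + 10*2519 + -15*-12645 + 3*-16752 + 17*-9303 = 210
  c_4 = 3*6248 + -6*2519 + 10*-12645 + -4*-16752 + -6*-9303 = 6
  c_5 = 3*6248 + 5*2519 + -4*-12645 + -4*-16752 + 16*-9303 = 79
p = 3; digits c_i = Σ_j d_{ij}·3^j, 0 ≤ d_{ij} < 3:
  c_1 = 171 = 0·3^0 + 0·3^1 + 1·3^2 + 0·3^3 + 2·3^4
  c_2 = 100 = 1·3^0 + 0·3^1 + 2·3^2 + 0·3^3 + 1·3^4
  c_3 = 210 = 0·3^0 + 1·3^1 + 2·3^2 + 1·3^3 + 2·3^4
  c_4 = 6 = 0·3^0 + 2·3^1
  c_5 = 79 = 1·3^0 + 2·3^1 + 2·3^2 + 2·3^3
λ_0 = (0, 1, 0, 0, 1)
λ_1 = (0, 0, 1, 2, 2)
λ_2 = (1, 2, 2, 0, 2)
λ_3 = (0, 0, 1, 0, 2)
λ_4 = (2, 1, 2, 0, 0)

((0, 1, 0, 0, 1), (0, 0, 1, 2, 2), (1, 2, 2, 0, 2), (0, 0, 1, 0, 2), (2, 1, 2, 0, 0))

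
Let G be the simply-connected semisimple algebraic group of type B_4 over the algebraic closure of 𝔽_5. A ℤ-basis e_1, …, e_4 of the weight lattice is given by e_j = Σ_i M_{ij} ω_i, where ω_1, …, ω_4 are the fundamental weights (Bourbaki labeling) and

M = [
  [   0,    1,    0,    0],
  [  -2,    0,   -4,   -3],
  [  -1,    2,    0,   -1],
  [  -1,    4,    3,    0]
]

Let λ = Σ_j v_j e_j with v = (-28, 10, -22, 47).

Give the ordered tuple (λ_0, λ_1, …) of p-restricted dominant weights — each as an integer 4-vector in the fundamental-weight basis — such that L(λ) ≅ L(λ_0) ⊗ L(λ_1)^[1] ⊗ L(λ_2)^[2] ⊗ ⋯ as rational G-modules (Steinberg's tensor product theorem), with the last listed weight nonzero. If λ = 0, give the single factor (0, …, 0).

((0, 3, 1, 2), (2, 0, 0, 0))

Change of basis e → ω: c = M·v where v = (-28, 10, -22, 47):
  c_1 = 0*-28 + 1*10 + 0*-22 + 0*47 = 10
  c_2 = -2*-28 + 0*10 + -4*-22 + -3*47 = 3
  c_3 = -1*-28 + 2*10 + 0*-22 + -1*47 = 1
  c_4 = -1*-28 + 4*10 + 3*-22 + 0*47 = 2
Writing each c_i in base p = 5:
  c_1 = 10 = 0·5^0 + 2·5^1
  c_2 = 3 = 3·5^0
  c_3 = 1 = 1·5^0
  c_4 = 2 = 2·5^0
p-restricted factor λ_0 = (0, 3, 1, 2)
p-restricted factor λ_1 = (2, 0, 0, 0)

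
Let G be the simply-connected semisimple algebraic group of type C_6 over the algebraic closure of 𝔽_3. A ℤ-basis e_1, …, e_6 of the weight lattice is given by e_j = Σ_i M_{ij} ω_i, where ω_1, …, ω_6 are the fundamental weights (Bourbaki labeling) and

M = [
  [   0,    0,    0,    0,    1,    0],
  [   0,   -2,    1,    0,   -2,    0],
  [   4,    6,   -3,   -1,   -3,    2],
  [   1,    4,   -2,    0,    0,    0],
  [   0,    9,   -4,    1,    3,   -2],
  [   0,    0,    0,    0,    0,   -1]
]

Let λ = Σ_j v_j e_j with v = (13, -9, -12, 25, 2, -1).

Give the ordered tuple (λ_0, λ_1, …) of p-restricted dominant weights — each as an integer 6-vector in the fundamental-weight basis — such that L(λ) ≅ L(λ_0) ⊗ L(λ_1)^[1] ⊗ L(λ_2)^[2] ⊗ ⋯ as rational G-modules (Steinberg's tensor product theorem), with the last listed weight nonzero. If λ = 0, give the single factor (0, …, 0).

((2, 2, 1, 1, 0, 1),)

ω-coordinates c = M·v, v = (13, -9, -12, 25, 2, -1):
  c_1 = (0)·(13) + (0)·(-9) + (0)·(-12) + (0)·(25) + (1)·(2) + (0)·(-1) = 2
  c_2 = (0)·(13) + (-2)·(-9) + (1)·(-12) + (0)·(25) + (-2)·(2) + (0)·(-1) = 2
  c_3 = (4)·(13) + (6)·(-9) + (-3)·(-12) + (-1)·(25) + (-3)·(2) + (2)·(-1) = 1
  c_4 = (1)·(13) + (4)·(-9) + (-2)·(-12) + (0)·(25) + (0)·(2) + (0)·(-1) = 1
  c_5 = (0)·(13) + (9)·(-9) + (-4)·(-12) + (1)·(25) + (3)·(2) + (-2)·(-1) = 0
  c_6 = (0)·(13) + (0)·(-9) + (0)·(-12) + (0)·(25) + (0)·(2) + (-1)·(-1) = 1
Expand coordinatewise in base 3:
  c_1 = 2 = 2·3^0
  c_2 = 2 = 2·3^0
  c_3 = 1 = 1·3^0
  c_4 = 1 = 1·3^0
  c_5 = 0
  c_6 = 1 = 1·3^0
p-restricted factor λ_0 = (2, 2, 1, 1, 0, 1)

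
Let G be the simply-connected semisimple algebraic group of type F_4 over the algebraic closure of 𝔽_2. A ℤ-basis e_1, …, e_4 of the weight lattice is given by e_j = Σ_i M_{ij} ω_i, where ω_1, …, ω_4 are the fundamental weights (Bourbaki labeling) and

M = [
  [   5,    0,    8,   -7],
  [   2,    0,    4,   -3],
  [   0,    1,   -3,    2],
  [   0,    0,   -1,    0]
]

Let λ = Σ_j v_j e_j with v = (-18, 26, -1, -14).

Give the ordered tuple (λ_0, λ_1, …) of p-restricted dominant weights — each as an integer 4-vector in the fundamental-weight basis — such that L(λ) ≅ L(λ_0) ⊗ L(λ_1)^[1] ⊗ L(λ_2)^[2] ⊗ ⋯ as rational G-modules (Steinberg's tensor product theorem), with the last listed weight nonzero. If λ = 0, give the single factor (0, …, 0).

In the fundamental-weight basis, λ has coordinates c = M·v (v = (-18, 26, -1, -14)):
  c_1 = (5)·(-18) + 0·26 + (8)·(-1) + (-7)·(-14) = 0
  c_2 = (2)·(-18) + 0·26 + (4)·(-1) + (-3)·(-14) = 2
  c_3 = (0)·(-18) + 1·26 + (-3)·(-1) + (2)·(-14) = 1
  c_4 = (0)·(-18) + 0·26 + (-1)·(-1) + (0)·(-14) = 1
Base-2 expansion of each c_i:
  c_1 = 0
  c_2 = 2 = 0·2^0 + 1·2^1
  c_3 = 1 = 1·2^0
  c_4 = 1 = 1·2^0
λ_0 = (0, 0, 1, 1)
λ_1 = (0, 1, 0, 0)

((0, 0, 1, 1), (0, 1, 0, 0))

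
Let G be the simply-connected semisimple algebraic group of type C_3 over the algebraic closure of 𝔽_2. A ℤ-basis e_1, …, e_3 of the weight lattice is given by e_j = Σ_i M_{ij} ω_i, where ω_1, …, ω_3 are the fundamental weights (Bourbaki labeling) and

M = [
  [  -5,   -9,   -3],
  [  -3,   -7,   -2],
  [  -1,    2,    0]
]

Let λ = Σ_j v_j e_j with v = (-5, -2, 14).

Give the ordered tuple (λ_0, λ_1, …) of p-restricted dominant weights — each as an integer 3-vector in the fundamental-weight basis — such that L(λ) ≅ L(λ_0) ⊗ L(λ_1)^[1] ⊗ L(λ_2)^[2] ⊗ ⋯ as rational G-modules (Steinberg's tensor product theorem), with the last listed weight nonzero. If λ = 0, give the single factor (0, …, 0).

((1, 1, 1),)

ω-coordinates c = M·v, v = (-5, -2, 14):
  c_1 = -5*-5 + -9*-2 + -3*14 = 1
  c_2 = -3*-5 + -7*-2 + -2*14 = 1
  c_3 = -1*-5 + 2*-2 + 0*14 = 1
p = 2; digits c_i = Σ_j d_{ij}·2^j, 0 ≤ d_{ij} < 2:
  c_1 = 1 = 1·2^0
  c_2 = 1 = 1·2^0
  c_3 = 1 = 1·2^0
p-restricted factor λ_0 = (1, 1, 1)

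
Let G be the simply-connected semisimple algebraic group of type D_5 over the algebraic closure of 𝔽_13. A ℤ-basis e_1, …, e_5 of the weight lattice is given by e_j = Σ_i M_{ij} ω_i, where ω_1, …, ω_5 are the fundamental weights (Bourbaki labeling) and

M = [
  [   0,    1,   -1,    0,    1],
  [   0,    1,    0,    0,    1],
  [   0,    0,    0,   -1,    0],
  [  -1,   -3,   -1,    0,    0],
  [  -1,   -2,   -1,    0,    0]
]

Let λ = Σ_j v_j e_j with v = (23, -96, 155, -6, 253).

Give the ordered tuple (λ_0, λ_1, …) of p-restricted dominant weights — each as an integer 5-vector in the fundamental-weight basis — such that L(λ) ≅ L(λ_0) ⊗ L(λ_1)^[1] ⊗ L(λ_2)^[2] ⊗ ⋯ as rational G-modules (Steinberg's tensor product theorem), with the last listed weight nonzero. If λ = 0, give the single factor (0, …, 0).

Compute c_i = Σ_j M_{ij} v_j with v = (23, -96, 155, -6, 253):
  c_1 = (0)·(23) + (1)·(-96) + (-1)·(155) + (0)·(-6) + (1)·(253) = 2
  c_2 = (0)·(23) + (1)·(-96) + (0)·(155) + (0)·(-6) + (1)·(253) = 157
  c_3 = (0)·(23) + (0)·(-96) + (0)·(155) + (-1)·(-6) + (0)·(253) = 6
  c_4 = (-1)·(23) + (-3)·(-96) + (-1)·(155) + (0)·(-6) + (0)·(253) = 110
  c_5 = (-1)·(23) + (-2)·(-96) + (-1)·(155) + (0)·(-6) + (0)·(253) = 14
Expand coordinatewise in base 13:
  c_1 = 2 = 2·13^0
  c_2 = 157 = 1·13^0 + 12·13^1
  c_3 = 6 = 6·13^0
  c_4 = 110 = 6·13^0 + 8·13^1
  c_5 = 14 = 1·13^0 + 1·13^1
λ_0 = (2, 1, 6, 6, 1)
λ_1 = (0, 12, 0, 8, 1)

((2, 1, 6, 6, 1), (0, 12, 0, 8, 1))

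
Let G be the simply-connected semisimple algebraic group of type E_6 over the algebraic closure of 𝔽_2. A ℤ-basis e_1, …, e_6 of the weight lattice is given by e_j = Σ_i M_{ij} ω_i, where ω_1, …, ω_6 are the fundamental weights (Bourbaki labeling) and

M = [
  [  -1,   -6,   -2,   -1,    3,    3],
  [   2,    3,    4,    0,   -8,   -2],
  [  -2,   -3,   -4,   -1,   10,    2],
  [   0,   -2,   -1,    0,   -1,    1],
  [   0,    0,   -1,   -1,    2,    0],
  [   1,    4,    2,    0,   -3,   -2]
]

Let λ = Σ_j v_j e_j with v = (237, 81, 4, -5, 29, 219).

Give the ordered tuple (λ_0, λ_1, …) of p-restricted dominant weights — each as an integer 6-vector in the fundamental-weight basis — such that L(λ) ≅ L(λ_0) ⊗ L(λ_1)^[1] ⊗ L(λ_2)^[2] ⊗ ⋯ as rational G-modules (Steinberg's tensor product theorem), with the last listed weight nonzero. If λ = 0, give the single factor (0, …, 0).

((0, 1, 0, 0, 1, 0), (1, 1, 0, 0, 1, 0), (0, 1, 0, 0, 0, 1), (0, 1, 0, 1, 1, 1), (1, 1, 0, 1, 1, 0), (0, 1, 0, 0, 1, 1))

Compute c_i = Σ_j M_{ij} v_j with v = (237, 81, 4, -5, 29, 219):
  c_1 = -1*237 + -6*81 + -2*4 + -1*-5 + 3*29 + 3*219 = 18
  c_2 = 2*237 + 3*81 + 4*4 + 0*-5 + -8*29 + -2*219 = 63
  c_3 = -2*237 + -3*81 + -4*4 + -1*-5 + 10*29 + 2*219 = 0
  c_4 = 0*237 + -2*81 + -1*4 + 0*-5 + -1*29 + 1*219 = 24
  c_5 = 0*237 + 0*81 + -1*4 + -1*-5 + 2*29 + 0*219 = 59
  c_6 = 1*237 + 4*81 + 2*4 + 0*-5 + -3*29 + -2*219 = 44
Writing each c_i in base p = 2:
  c_1 = 18 = 0·2^0 + 1·2^1 + 0·2^2 + 0·2^3 + 1·2^4
  c_2 = 63 = 1·2^0 + 1·2^1 + 1·2^2 + 1·2^3 + 1·2^4 + 1·2^5
  c_3 = 0
  c_4 = 24 = 0·2^0 + 0·2^1 + 0·2^2 + 1·2^3 + 1·2^4
  c_5 = 59 = 1·2^0 + 1·2^1 + 0·2^2 + 1·2^3 + 1·2^4 + 1·2^5
  c_6 = 44 = 0·2^0 + 0·2^1 + 1·2^2 + 1·2^3 + 0·2^4 + 1·2^5
p-restricted factor λ_0 = (0, 1, 0, 0, 1, 0)
p-restricted factor λ_1 = (1, 1, 0, 0, 1, 0)
p-restricted factor λ_2 = (0, 1, 0, 0, 0, 1)
p-restricted factor λ_3 = (0, 1, 0, 1, 1, 1)
p-restricted factor λ_4 = (1, 1, 0, 1, 1, 0)
p-restricted factor λ_5 = (0, 1, 0, 0, 1, 1)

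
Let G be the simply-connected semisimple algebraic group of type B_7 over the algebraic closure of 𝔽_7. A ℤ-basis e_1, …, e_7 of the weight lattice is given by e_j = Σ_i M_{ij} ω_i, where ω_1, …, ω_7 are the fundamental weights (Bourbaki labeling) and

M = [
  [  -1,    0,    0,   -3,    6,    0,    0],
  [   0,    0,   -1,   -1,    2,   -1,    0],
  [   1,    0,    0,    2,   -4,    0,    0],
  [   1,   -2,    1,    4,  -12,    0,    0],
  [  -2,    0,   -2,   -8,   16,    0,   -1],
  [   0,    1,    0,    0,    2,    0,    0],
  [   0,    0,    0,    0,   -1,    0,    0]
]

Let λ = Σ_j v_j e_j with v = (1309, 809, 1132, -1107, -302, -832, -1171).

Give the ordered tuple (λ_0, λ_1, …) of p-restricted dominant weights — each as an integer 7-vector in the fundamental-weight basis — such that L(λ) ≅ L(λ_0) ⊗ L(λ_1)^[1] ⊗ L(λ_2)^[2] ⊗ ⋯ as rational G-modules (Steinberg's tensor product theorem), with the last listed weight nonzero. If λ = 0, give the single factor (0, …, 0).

Converting to the ω-basis (c_i = row i of M dotted with v = (1309, 809, 1132, -1107, -302, -832, -1171)):
  c_1 = (-1)·(1309) + (0)·(809) + (0)·(1132) + (-3)·(-1107) + (6)·(-302) + (0)·(-832) + (0)·(-1171) = 200
  c_2 = (0)·(1309) + (0)·(809) + (-1)·(1132) + (-1)·(-1107) + (2)·(-302) + (-1)·(-832) + (0)·(-1171) = 203
  c_3 = (1)·(1309) + (0)·(809) + (0)·(1132) + (2)·(-1107) + (-4)·(-302) + (0)·(-832) + (0)·(-1171) = 303
  c_4 = (1)·(1309) + (-2)·(809) + (1)·(1132) + (4)·(-1107) + (-12)·(-302) + (0)·(-832) + (0)·(-1171) = 19
  c_5 = (-2)·(1309) + (0)·(809) + (-2)·(1132) + (-8)·(-1107) + (16)·(-302) + (0)·(-832) + (-1)·(-1171) = 313
  c_6 = (0)·(1309) + (1)·(809) + (0)·(1132) + (0)·(-1107) + (2)·(-302) + (0)·(-832) + (0)·(-1171) = 205
  c_7 = (0)·(1309) + (0)·(809) + (0)·(1132) + (0)·(-1107) + (-1)·(-302) + (0)·(-832) + (0)·(-1171) = 302
Writing each c_i in base p = 7:
  c_1 = 200 = 4·7^0 + 0·7^1 + 4·7^2
  c_2 = 203 = 0·7^0 + 1·7^1 + 4·7^2
  c_3 = 303 = 2·7^0 + 1·7^1 + 6·7^2
  c_4 = 19 = 5·7^0 + 2·7^1
  c_5 = 313 = 5·7^0 + 2·7^1 + 6·7^2
  c_6 = 205 = 2·7^0 + 1·7^1 + 4·7^2
  c_7 = 302 = 1·7^0 + 1·7^1 + 6·7^2
Factor λ_0 = (4, 0, 2, 5, 5, 2, 1)
Factor λ_1 = (0, 1, 1, 2, 2, 1, 1)
Factor λ_2 = (4, 4, 6, 0, 6, 4, 6)

((4, 0, 2, 5, 5, 2, 1), (0, 1, 1, 2, 2, 1, 1), (4, 4, 6, 0, 6, 4, 6))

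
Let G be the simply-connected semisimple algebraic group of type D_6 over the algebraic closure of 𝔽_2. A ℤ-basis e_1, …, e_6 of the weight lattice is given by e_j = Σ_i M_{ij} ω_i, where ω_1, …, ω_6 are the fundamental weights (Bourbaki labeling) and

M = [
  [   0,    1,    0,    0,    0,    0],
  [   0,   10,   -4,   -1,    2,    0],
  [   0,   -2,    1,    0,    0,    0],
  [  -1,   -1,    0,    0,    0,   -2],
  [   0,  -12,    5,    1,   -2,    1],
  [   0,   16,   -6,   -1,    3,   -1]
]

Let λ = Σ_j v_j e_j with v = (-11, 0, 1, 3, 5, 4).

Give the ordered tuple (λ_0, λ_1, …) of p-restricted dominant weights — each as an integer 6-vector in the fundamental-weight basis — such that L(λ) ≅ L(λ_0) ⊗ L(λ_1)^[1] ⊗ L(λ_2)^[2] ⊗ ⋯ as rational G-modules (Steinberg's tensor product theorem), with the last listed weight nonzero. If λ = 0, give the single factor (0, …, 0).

((0, 1, 1, 1, 0, 0), (0, 1, 0, 1, 1, 1))

Change of basis e → ω: c = M·v where v = (-11, 0, 1, 3, 5, 4):
  c_1 = 0*-11 + 1*0 + 0*1 + 0*3 + 0*5 + 0*4 = 0
  c_2 = 0*-11 + 10*0 + -4*1 + -1*3 + 2*5 + 0*4 = 3
  c_3 = 0*-11 + -2*0 + 1*1 + 0*3 + 0*5 + 0*4 = 1
  c_4 = -1*-11 + -1*0 + 0*1 + 0*3 + 0*5 + -2*4 = 3
  c_5 = 0*-11 + -12*0 + 5*1 + 1*3 + -2*5 + 1*4 = 2
  c_6 = 0*-11 + 16*0 + -6*1 + -1*3 + 3*5 + -1*4 = 2
p = 2; digits c_i = Σ_j d_{ij}·2^j, 0 ≤ d_{ij} < 2:
  c_1 = 0
  c_2 = 3 = 1·2^0 + 1·2^1
  c_3 = 1 = 1·2^0
  c_4 = 3 = 1·2^0 + 1·2^1
  c_5 = 2 = 0·2^0 + 1·2^1
  c_6 = 2 = 0·2^0 + 1·2^1
Factor λ_0 = (0, 1, 1, 1, 0, 0)
Factor λ_1 = (0, 1, 0, 1, 1, 1)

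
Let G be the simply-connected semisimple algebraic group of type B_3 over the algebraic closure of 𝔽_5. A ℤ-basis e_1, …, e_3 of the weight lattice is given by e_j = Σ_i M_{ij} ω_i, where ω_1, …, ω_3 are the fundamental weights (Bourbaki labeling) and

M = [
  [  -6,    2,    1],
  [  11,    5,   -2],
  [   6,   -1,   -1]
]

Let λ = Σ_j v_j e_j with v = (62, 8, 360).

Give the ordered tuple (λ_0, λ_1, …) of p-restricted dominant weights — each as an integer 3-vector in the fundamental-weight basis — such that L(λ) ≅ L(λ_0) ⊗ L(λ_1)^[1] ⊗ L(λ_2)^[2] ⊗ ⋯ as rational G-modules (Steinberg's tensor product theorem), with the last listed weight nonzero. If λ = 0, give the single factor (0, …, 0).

Converting to the ω-basis (c_i = row i of M dotted with v = (62, 8, 360)):
  c_1 = (-6)·(62) + 2·8 + 1·360 = 4
  c_2 = 11·62 + 5·8 + (-2)·(360) = 2
  c_3 = 6·62 + (-1)·(8) + (-1)·(360) = 4
Base-5 expansion of each c_i:
  c_1 = 4 = 4·5^0
  c_2 = 2 = 2·5^0
  c_3 = 4 = 4·5^0
λ_0 = (4, 2, 4)

((4, 2, 4),)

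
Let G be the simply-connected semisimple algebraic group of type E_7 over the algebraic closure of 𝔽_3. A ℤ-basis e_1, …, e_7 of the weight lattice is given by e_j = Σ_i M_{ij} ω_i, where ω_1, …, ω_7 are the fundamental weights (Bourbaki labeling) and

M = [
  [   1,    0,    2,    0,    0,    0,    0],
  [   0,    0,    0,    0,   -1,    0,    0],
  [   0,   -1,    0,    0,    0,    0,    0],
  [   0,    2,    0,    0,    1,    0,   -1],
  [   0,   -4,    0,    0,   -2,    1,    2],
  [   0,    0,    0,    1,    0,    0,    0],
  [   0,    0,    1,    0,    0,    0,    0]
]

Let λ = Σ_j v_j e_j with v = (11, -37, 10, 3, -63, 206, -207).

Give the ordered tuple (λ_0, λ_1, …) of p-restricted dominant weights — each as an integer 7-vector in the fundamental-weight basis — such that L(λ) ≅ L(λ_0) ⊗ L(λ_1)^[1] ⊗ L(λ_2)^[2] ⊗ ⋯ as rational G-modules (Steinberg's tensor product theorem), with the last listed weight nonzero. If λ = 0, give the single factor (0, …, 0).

Converting to the ω-basis (c_i = row i of M dotted with v = (11, -37, 10, 3, -63, 206, -207)):
  c_1 = 1·11 + (0)·(-37) + 2·10 + 0·3 + (0)·(-63) + 0·206 + (0)·(-207) = 31
  c_2 = 0·11 + (0)·(-37) + 0·10 + 0·3 + (-1)·(-63) + 0·206 + (0)·(-207) = 63
  c_3 = 0·11 + (-1)·(-37) + 0·10 + 0·3 + (0)·(-63) + 0·206 + (0)·(-207) = 37
  c_4 = 0·11 + (2)·(-37) + 0·10 + 0·3 + (1)·(-63) + 0·206 + (-1)·(-207) = 70
  c_5 = 0·11 + (-4)·(-37) + 0·10 + 0·3 + (-2)·(-63) + 1·206 + (2)·(-207) = 66
  c_6 = 0·11 + (0)·(-37) + 0·10 + 1·3 + (0)·(-63) + 0·206 + (0)·(-207) = 3
  c_7 = 0·11 + (0)·(-37) + 1·10 + 0·3 + (0)·(-63) + 0·206 + (0)·(-207) = 10
Expand coordinatewise in base 3:
  c_1 = 31 = 1·3^0 + 1·3^1 + 0·3^2 + 1·3^3
  c_2 = 63 = 0·3^0 + 0·3^1 + 1·3^2 + 2·3^3
  c_3 = 37 = 1·3^0 + 0·3^1 + 1·3^2 + 1·3^3
  c_4 = 70 = 1·3^0 + 2·3^1 + 1·3^2 + 2·3^3
  c_5 = 66 = 0·3^0 + 1·3^1 + 1·3^2 + 2·3^3
  c_6 = 3 = 0·3^0 + 1·3^1
  c_7 = 10 = 1·3^0 + 0·3^1 + 1·3^2
Factor λ_0 = (1, 0, 1, 1, 0, 0, 1)
Factor λ_1 = (1, 0, 0, 2, 1, 1, 0)
Factor λ_2 = (0, 1, 1, 1, 1, 0, 1)
Factor λ_3 = (1, 2, 1, 2, 2, 0, 0)

((1, 0, 1, 1, 0, 0, 1), (1, 0, 0, 2, 1, 1, 0), (0, 1, 1, 1, 1, 0, 1), (1, 2, 1, 2, 2, 0, 0))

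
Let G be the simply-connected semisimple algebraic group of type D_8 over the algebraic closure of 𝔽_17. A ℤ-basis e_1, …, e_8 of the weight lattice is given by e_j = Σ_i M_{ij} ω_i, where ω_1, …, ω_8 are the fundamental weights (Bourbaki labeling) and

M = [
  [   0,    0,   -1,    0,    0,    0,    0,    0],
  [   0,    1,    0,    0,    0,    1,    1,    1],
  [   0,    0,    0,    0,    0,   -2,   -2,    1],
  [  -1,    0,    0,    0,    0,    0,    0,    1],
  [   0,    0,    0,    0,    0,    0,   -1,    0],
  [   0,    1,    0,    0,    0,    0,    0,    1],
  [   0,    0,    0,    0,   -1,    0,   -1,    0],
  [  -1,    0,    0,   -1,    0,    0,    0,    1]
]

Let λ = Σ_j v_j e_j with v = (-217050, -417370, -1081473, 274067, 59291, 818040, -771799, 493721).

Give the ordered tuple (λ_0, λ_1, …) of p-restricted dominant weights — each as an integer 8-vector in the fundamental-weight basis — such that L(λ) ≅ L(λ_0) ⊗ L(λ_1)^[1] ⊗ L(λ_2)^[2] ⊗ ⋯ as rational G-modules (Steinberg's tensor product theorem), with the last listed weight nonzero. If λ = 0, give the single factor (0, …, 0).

((1, 5, 5, 1, 16, 4, 4, 8), (2, 3, 6, 7, 9, 3, 7, 1), (2, 16, 11, 11, 1, 9, 0, 15), (16, 7, 13, 8, 4, 15, 9, 3), (12, 1, 4, 8, 9, 0, 8, 5))

ω-coordinates c = M·v, v = (-217050, -417370, -1081473, 274067, 59291, 818040, -771799, 493721):
  c_1 = (0)·(-217050) + (0)·(-417370) + (-1)·(-1081473) + 0·274067 + 0·59291 + 0·818040 + (0)·(-771799) + 0·493721 = 1081473
  c_2 = (0)·(-217050) + (1)·(-417370) + (0)·(-1081473) + 0·274067 + 0·59291 + 1·818040 + (1)·(-771799) + 1·493721 = 122592
  c_3 = (0)·(-217050) + (0)·(-417370) + (0)·(-1081473) + 0·274067 + 0·59291 + (-2)·(818040) + (-2)·(-771799) + 1·493721 = 401239
  c_4 = (-1)·(-217050) + (0)·(-417370) + (0)·(-1081473) + 0·274067 + 0·59291 + 0·818040 + (0)·(-771799) + 1·493721 = 710771
  c_5 = (0)·(-217050) + (0)·(-417370) + (0)·(-1081473) + 0·274067 + 0·59291 + 0·818040 + (-1)·(-771799) + 0·493721 = 771799
  c_6 = (0)·(-217050) + (1)·(-417370) + (0)·(-1081473) + 0·274067 + 0·59291 + 0·818040 + (0)·(-771799) + 1·493721 = 76351
  c_7 = (0)·(-217050) + (0)·(-417370) + (0)·(-1081473) + 0·274067 + (-1)·(59291) + 0·818040 + (-1)·(-771799) + 0·493721 = 712508
  c_8 = (-1)·(-217050) + (0)·(-417370) + (0)·(-1081473) + (-1)·(274067) + 0·59291 + 0·818040 + (0)·(-771799) + 1·493721 = 436704
Expand coordinatewise in base 17:
  c_1 = 1081473 = 1·17^0 + 2·17^1 + 2·17^2 + 16·17^3 + 12·17^4
  c_2 = 122592 = 5·17^0 + 3·17^1 + 16·17^2 + 7·17^3 + 1·17^4
  c_3 = 401239 = 5·17^0 + 6·17^1 + 11·17^2 + 13·17^3 + 4·17^4
  c_4 = 710771 = 1·17^0 + 7·17^1 + 11·17^2 + 8·17^3 + 8·17^4
  c_5 = 771799 = 16·17^0 + 9·17^1 + 1·17^2 + 4·17^3 + 9·17^4
  c_6 = 76351 = 4·17^0 + 3·17^1 + 9·17^2 + 15·17^3
  c_7 = 712508 = 4·17^0 + 7·17^1 + 0·17^2 + 9·17^3 + 8·17^4
  c_8 = 436704 = 8·17^0 + 1·17^1 + 15·17^2 + 3·17^3 + 5·17^4
p-restricted factor λ_0 = (1, 5, 5, 1, 16, 4, 4, 8)
p-restricted factor λ_1 = (2, 3, 6, 7, 9, 3, 7, 1)
p-restricted factor λ_2 = (2, 16, 11, 11, 1, 9, 0, 15)
p-restricted factor λ_3 = (16, 7, 13, 8, 4, 15, 9, 3)
p-restricted factor λ_4 = (12, 1, 4, 8, 9, 0, 8, 5)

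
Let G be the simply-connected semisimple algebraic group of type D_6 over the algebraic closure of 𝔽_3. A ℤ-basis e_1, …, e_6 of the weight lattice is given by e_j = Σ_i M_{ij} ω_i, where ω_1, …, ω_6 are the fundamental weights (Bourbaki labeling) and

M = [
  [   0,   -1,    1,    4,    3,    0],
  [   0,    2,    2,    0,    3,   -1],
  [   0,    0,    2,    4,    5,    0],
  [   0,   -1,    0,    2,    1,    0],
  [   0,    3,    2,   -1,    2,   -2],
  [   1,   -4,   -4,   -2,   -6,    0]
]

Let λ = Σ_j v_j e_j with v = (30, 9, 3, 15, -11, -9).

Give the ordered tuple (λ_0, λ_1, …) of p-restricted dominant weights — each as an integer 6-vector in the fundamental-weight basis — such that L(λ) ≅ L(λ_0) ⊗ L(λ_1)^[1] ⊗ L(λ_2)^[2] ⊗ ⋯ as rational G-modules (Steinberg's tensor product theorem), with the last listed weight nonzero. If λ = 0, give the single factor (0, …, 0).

((0, 0, 2, 1, 2, 0), (1, 0, 0, 0, 1, 0), (2, 0, 1, 1, 1, 2))

Converting to the ω-basis (c_i = row i of M dotted with v = (30, 9, 3, 15, -11, -9)):
  c_1 = 0*30 + -1*9 + 1*3 + 4*15 + 3*-11 + 0*-9 = 21
  c_2 = 0*30 + 2*9 + 2*3 + 0*15 + 3*-11 + -1*-9 = 0
  c_3 = 0*30 + 0*9 + 2*3 + 4*15 + 5*-11 + 0*-9 = 11
  c_4 = 0*30 + -1*9 + 0*3 + 2*15 + 1*-11 + 0*-9 = 10
  c_5 = 0*30 + 3*9 + 2*3 + -1*15 + 2*-11 + -2*-9 = 14
  c_6 = 1*30 + -4*9 + -4*3 + -2*15 + -6*-11 + 0*-9 = 18
Base-3 expansion of each c_i:
  c_1 = 21 = 0·3^0 + 1·3^1 + 2·3^2
  c_2 = 0
  c_3 = 11 = 2·3^0 + 0·3^1 + 1·3^2
  c_4 = 10 = 1·3^0 + 0·3^1 + 1·3^2
  c_5 = 14 = 2·3^0 + 1·3^1 + 1·3^2
  c_6 = 18 = 0·3^0 + 0·3^1 + 2·3^2
p-restricted factor λ_0 = (0, 0, 2, 1, 2, 0)
p-restricted factor λ_1 = (1, 0, 0, 0, 1, 0)
p-restricted factor λ_2 = (2, 0, 1, 1, 1, 2)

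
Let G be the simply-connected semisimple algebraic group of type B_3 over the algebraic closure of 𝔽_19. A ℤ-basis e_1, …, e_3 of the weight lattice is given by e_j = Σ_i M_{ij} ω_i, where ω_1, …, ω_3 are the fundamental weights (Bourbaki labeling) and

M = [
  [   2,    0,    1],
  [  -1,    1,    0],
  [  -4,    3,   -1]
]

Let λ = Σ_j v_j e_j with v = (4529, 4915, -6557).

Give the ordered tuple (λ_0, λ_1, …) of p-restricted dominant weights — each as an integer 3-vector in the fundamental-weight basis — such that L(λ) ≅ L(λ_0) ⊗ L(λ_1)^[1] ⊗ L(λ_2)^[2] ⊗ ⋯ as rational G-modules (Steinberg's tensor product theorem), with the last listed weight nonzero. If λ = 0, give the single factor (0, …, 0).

((12, 6, 13), (17, 1, 15), (6, 1, 8))

Converting to the ω-basis (c_i = row i of M dotted with v = (4529, 4915, -6557)):
  c_1 = 2*4529 + 0*4915 + 1*-6557 = 2501
  c_2 = -1*4529 + 1*4915 + 0*-6557 = 386
  c_3 = -4*4529 + 3*4915 + -1*-6557 = 3186
Expand coordinatewise in base 19:
  c_1 = 2501 = 12·19^0 + 17·19^1 + 6·19^2
  c_2 = 386 = 6·19^0 + 1·19^1 + 1·19^2
  c_3 = 3186 = 13·19^0 + 15·19^1 + 8·19^2
λ_0 = (12, 6, 13)
λ_1 = (17, 1, 15)
λ_2 = (6, 1, 8)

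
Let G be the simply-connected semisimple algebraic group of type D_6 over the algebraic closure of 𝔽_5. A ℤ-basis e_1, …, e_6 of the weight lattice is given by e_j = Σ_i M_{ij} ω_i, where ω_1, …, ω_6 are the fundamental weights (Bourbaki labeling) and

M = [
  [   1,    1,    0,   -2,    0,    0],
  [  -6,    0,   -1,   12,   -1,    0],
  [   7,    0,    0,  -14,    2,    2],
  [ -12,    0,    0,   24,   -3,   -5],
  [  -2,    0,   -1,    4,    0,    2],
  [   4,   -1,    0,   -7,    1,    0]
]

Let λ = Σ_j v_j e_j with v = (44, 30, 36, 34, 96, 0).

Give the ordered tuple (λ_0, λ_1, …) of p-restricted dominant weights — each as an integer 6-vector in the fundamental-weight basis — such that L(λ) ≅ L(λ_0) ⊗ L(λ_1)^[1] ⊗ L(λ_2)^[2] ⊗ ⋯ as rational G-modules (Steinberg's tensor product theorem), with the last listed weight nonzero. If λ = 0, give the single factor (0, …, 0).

((1, 2, 4, 0, 2, 4), (1, 2, 4, 0, 2, 0))

In the fundamental-weight basis, λ has coordinates c = M·v (v = (44, 30, 36, 34, 96, 0)):
  c_1 = 1*44 + 1*30 + 0*36 + -2*34 + 0*96 + 0*0 = 6
  c_2 = -6*44 + 0*30 + -1*36 + 12*34 + -1*96 + 0*0 = 12
  c_3 = 7*44 + 0*30 + 0*36 + -14*34 + 2*96 + 2*0 = 24
  c_4 = -12*44 + 0*30 + 0*36 + 24*34 + -3*96 + -5*0 = 0
  c_5 = -2*44 + 0*30 + -1*36 + 4*34 + 0*96 + 2*0 = 12
  c_6 = 4*44 + -1*30 + 0*36 + -7*34 + 1*96 + 0*0 = 4
Base-5 expansion of each c_i:
  c_1 = 6 = 1·5^0 + 1·5^1
  c_2 = 12 = 2·5^0 + 2·5^1
  c_3 = 24 = 4·5^0 + 4·5^1
  c_4 = 0
  c_5 = 12 = 2·5^0 + 2·5^1
  c_6 = 4 = 4·5^0
p-restricted factor λ_0 = (1, 2, 4, 0, 2, 4)
p-restricted factor λ_1 = (1, 2, 4, 0, 2, 0)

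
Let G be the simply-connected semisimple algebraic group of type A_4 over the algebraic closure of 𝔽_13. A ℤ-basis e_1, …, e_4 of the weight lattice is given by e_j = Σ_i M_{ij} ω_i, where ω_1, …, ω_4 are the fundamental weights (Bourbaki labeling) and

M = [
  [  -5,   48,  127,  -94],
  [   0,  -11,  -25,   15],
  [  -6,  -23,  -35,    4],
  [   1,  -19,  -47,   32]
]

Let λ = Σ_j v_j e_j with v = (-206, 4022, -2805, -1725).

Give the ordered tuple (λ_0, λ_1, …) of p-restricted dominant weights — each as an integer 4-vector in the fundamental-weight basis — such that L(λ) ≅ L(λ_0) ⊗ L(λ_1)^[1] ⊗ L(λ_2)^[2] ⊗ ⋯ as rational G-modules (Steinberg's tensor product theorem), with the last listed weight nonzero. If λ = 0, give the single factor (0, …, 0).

In the fundamental-weight basis, λ has coordinates c = M·v (v = (-206, 4022, -2805, -1725)):
  c_1 = -5*-206 + 48*4022 + 127*-2805 + -94*-1725 = 1
  c_2 = 0*-206 + -11*4022 + -25*-2805 + 15*-1725 = 8
  c_3 = -6*-206 + -23*4022 + -35*-2805 + 4*-1725 = 5
  c_4 = 1*-206 + -19*4022 + -47*-2805 + 32*-1725 = 11
Writing each c_i in base p = 13:
  c_1 = 1 = 1·13^0
  c_2 = 8 = 8·13^0
  c_3 = 5 = 5·13^0
  c_4 = 11 = 11·13^0
p-restricted factor λ_0 = (1, 8, 5, 11)

((1, 8, 5, 11),)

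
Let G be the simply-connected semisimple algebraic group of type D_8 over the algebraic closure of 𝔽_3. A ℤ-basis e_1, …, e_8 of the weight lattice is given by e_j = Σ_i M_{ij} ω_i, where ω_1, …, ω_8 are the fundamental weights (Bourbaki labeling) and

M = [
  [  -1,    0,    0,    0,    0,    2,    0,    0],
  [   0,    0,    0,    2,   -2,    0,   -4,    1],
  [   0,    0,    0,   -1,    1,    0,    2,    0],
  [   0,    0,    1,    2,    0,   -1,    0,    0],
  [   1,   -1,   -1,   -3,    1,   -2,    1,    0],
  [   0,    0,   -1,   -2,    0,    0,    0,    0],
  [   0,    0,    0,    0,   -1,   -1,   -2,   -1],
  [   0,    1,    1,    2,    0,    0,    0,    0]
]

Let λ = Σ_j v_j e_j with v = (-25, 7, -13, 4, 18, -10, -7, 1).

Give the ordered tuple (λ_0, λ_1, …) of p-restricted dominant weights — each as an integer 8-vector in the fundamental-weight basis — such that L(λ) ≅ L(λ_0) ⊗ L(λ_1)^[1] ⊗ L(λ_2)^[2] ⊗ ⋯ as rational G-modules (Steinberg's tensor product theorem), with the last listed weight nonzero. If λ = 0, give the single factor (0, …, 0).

((2, 1, 0, 2, 0, 2, 2, 2), (1, 0, 0, 1, 0, 1, 1, 0))

In the fundamental-weight basis, λ has coordinates c = M·v (v = (-25, 7, -13, 4, 18, -10, -7, 1)):
  c_1 = (-1)·(-25) + 0·7 + (0)·(-13) + 0·4 + 0·18 + (2)·(-10) + (0)·(-7) + 0·1 = 5
  c_2 = (0)·(-25) + 0·7 + (0)·(-13) + 2·4 + (-2)·(18) + (0)·(-10) + (-4)·(-7) + 1·1 = 1
  c_3 = (0)·(-25) + 0·7 + (0)·(-13) + (-1)·(4) + 1·18 + (0)·(-10) + (2)·(-7) + 0·1 = 0
  c_4 = (0)·(-25) + 0·7 + (1)·(-13) + 2·4 + 0·18 + (-1)·(-10) + (0)·(-7) + 0·1 = 5
  c_5 = (1)·(-25) + (-1)·(7) + (-1)·(-13) + (-3)·(4) + 1·18 + (-2)·(-10) + (1)·(-7) + 0·1 = 0
  c_6 = (0)·(-25) + 0·7 + (-1)·(-13) + (-2)·(4) + 0·18 + (0)·(-10) + (0)·(-7) + 0·1 = 5
  c_7 = (0)·(-25) + 0·7 + (0)·(-13) + 0·4 + (-1)·(18) + (-1)·(-10) + (-2)·(-7) + (-1)·(1) = 5
  c_8 = (0)·(-25) + 1·7 + (1)·(-13) + 2·4 + 0·18 + (0)·(-10) + (0)·(-7) + 0·1 = 2
Writing each c_i in base p = 3:
  c_1 = 5 = 2·3^0 + 1·3^1
  c_2 = 1 = 1·3^0
  c_3 = 0
  c_4 = 5 = 2·3^0 + 1·3^1
  c_5 = 0
  c_6 = 5 = 2·3^0 + 1·3^1
  c_7 = 5 = 2·3^0 + 1·3^1
  c_8 = 2 = 2·3^0
Factor λ_0 = (2, 1, 0, 2, 0, 2, 2, 2)
Factor λ_1 = (1, 0, 0, 1, 0, 1, 1, 0)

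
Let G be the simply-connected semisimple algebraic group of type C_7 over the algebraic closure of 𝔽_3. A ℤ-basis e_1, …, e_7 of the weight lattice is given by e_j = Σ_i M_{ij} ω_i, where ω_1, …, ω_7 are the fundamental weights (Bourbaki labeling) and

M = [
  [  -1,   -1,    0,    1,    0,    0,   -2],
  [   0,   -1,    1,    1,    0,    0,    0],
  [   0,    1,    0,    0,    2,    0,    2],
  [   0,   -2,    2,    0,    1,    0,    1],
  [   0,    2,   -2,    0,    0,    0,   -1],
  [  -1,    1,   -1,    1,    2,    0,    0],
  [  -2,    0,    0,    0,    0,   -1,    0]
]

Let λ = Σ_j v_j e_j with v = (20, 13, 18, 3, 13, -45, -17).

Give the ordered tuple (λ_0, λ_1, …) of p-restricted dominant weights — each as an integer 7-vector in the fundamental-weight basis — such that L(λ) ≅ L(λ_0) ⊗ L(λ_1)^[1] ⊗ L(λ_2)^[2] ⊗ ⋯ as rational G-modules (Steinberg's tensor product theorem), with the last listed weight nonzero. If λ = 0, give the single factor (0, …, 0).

((1, 2, 2, 0, 1, 1, 2), (1, 2, 1, 2, 2, 1, 1))

ω-coordinates c = M·v, v = (20, 13, 18, 3, 13, -45, -17):
  c_1 = (-1)·(20) + (-1)·(13) + 0·18 + 1·3 + 0·13 + (0)·(-45) + (-2)·(-17) = 4
  c_2 = 0·20 + (-1)·(13) + 1·18 + 1·3 + 0·13 + (0)·(-45) + (0)·(-17) = 8
  c_3 = 0·20 + 1·13 + 0·18 + 0·3 + 2·13 + (0)·(-45) + (2)·(-17) = 5
  c_4 = 0·20 + (-2)·(13) + 2·18 + 0·3 + 1·13 + (0)·(-45) + (1)·(-17) = 6
  c_5 = 0·20 + 2·13 + (-2)·(18) + 0·3 + 0·13 + (0)·(-45) + (-1)·(-17) = 7
  c_6 = (-1)·(20) + 1·13 + (-1)·(18) + 1·3 + 2·13 + (0)·(-45) + (0)·(-17) = 4
  c_7 = (-2)·(20) + 0·13 + 0·18 + 0·3 + 0·13 + (-1)·(-45) + (0)·(-17) = 5
Expand coordinatewise in base 3:
  c_1 = 4 = 1·3^0 + 1·3^1
  c_2 = 8 = 2·3^0 + 2·3^1
  c_3 = 5 = 2·3^0 + 1·3^1
  c_4 = 6 = 0·3^0 + 2·3^1
  c_5 = 7 = 1·3^0 + 2·3^1
  c_6 = 4 = 1·3^0 + 1·3^1
  c_7 = 5 = 2·3^0 + 1·3^1
Factor λ_0 = (1, 2, 2, 0, 1, 1, 2)
Factor λ_1 = (1, 2, 1, 2, 2, 1, 1)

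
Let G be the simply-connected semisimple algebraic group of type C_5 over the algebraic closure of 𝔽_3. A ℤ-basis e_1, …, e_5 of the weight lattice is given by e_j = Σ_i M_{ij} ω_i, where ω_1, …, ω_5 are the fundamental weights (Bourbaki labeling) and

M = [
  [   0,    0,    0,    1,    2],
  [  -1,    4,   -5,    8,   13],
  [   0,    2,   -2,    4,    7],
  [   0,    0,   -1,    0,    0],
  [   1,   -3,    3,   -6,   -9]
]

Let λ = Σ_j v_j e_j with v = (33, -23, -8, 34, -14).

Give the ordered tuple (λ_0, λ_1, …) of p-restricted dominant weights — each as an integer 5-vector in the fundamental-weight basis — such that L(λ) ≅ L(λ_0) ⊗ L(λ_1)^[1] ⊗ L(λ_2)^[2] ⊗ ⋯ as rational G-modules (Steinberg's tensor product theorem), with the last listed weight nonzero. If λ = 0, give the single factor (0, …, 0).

((0, 2, 2, 2, 0), (2, 1, 2, 2, 0))

Converting to the ω-basis (c_i = row i of M dotted with v = (33, -23, -8, 34, -14)):
  c_1 = 0·33 + (0)·(-23) + (0)·(-8) + 1·34 + (2)·(-14) = 6
  c_2 = (-1)·(33) + (4)·(-23) + (-5)·(-8) + 8·34 + (13)·(-14) = 5
  c_3 = 0·33 + (2)·(-23) + (-2)·(-8) + 4·34 + (7)·(-14) = 8
  c_4 = 0·33 + (0)·(-23) + (-1)·(-8) + 0·34 + (0)·(-14) = 8
  c_5 = 1·33 + (-3)·(-23) + (3)·(-8) + (-6)·(34) + (-9)·(-14) = 0
Writing each c_i in base p = 3:
  c_1 = 6 = 0·3^0 + 2·3^1
  c_2 = 5 = 2·3^0 + 1·3^1
  c_3 = 8 = 2·3^0 + 2·3^1
  c_4 = 8 = 2·3^0 + 2·3^1
  c_5 = 0
λ_0 = (0, 2, 2, 2, 0)
λ_1 = (2, 1, 2, 2, 0)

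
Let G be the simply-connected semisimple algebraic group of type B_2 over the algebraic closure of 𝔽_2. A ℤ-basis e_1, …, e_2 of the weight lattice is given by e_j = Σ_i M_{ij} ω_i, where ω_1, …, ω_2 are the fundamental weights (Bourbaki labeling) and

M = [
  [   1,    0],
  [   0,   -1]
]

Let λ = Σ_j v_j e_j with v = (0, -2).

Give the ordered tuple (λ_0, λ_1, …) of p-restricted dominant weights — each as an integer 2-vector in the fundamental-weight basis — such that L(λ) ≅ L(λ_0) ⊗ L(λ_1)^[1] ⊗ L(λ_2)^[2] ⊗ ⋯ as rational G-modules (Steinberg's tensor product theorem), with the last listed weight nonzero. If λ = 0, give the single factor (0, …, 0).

Change of basis e → ω: c = M·v where v = (0, -2):
  c_1 = (1)·(0) + (0)·(-2) = 0
  c_2 = (0)·(0) + (-1)·(-2) = 2
Base-2 expansion of each c_i:
  c_1 = 0
  c_2 = 2 = 0·2^0 + 1·2^1
p-restricted factor λ_0 = (0, 0)
p-restricted factor λ_1 = (0, 1)

((0, 0), (0, 1))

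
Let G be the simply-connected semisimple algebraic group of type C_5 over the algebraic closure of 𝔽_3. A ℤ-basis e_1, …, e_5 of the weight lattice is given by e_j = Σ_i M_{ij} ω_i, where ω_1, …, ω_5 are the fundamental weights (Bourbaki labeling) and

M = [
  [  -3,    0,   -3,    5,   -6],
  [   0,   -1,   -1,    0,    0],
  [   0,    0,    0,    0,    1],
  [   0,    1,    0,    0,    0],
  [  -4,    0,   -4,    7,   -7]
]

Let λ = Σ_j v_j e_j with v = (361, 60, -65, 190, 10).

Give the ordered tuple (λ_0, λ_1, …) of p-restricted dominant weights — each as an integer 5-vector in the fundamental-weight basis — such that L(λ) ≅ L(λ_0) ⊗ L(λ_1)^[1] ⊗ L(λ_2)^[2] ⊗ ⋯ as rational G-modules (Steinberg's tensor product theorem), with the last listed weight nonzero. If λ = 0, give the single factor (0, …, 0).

((2, 2, 1, 0, 1), (0, 1, 0, 2, 1), (0, 0, 1, 0, 2), (0, 0, 0, 2, 2))

Compute c_i = Σ_j M_{ij} v_j with v = (361, 60, -65, 190, 10):
  c_1 = (-3)·(361) + 0·60 + (-3)·(-65) + 5·190 + (-6)·(10) = 2
  c_2 = 0·361 + (-1)·(60) + (-1)·(-65) + 0·190 + 0·10 = 5
  c_3 = 0·361 + 0·60 + (0)·(-65) + 0·190 + 1·10 = 10
  c_4 = 0·361 + 1·60 + (0)·(-65) + 0·190 + 0·10 = 60
  c_5 = (-4)·(361) + 0·60 + (-4)·(-65) + 7·190 + (-7)·(10) = 76
p = 3; digits c_i = Σ_j d_{ij}·3^j, 0 ≤ d_{ij} < 3:
  c_1 = 2 = 2·3^0
  c_2 = 5 = 2·3^0 + 1·3^1
  c_3 = 10 = 1·3^0 + 0·3^1 + 1·3^2
  c_4 = 60 = 0·3^0 + 2·3^1 + 0·3^2 + 2·3^3
  c_5 = 76 = 1·3^0 + 1·3^1 + 2·3^2 + 2·3^3
p-restricted factor λ_0 = (2, 2, 1, 0, 1)
p-restricted factor λ_1 = (0, 1, 0, 2, 1)
p-restricted factor λ_2 = (0, 0, 1, 0, 2)
p-restricted factor λ_3 = (0, 0, 0, 2, 2)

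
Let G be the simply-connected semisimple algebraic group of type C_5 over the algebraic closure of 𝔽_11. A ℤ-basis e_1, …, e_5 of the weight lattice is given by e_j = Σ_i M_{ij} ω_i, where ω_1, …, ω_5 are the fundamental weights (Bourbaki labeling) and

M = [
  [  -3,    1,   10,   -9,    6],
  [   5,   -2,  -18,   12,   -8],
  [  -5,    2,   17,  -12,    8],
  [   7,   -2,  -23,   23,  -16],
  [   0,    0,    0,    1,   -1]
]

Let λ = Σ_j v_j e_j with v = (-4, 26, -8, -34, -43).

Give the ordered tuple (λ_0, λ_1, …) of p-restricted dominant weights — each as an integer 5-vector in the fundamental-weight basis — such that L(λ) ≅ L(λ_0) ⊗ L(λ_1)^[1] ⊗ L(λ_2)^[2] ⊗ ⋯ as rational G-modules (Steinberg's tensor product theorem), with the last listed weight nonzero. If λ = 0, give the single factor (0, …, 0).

((6, 8, 0, 10, 9),)

Converting to the ω-basis (c_i = row i of M dotted with v = (-4, 26, -8, -34, -43)):
  c_1 = -3*-4 + 1*26 + 10*-8 + -9*-34 + 6*-43 = 6
  c_2 = 5*-4 + -2*26 + -18*-8 + 12*-34 + -8*-43 = 8
  c_3 = -5*-4 + 2*26 + 17*-8 + -12*-34 + 8*-43 = 0
  c_4 = 7*-4 + -2*26 + -23*-8 + 23*-34 + -16*-43 = 10
  c_5 = 0*-4 + 0*26 + 0*-8 + 1*-34 + -1*-43 = 9
Writing each c_i in base p = 11:
  c_1 = 6 = 6·11^0
  c_2 = 8 = 8·11^0
  c_3 = 0
  c_4 = 10 = 10·11^0
  c_5 = 9 = 9·11^0
p-restricted factor λ_0 = (6, 8, 0, 10, 9)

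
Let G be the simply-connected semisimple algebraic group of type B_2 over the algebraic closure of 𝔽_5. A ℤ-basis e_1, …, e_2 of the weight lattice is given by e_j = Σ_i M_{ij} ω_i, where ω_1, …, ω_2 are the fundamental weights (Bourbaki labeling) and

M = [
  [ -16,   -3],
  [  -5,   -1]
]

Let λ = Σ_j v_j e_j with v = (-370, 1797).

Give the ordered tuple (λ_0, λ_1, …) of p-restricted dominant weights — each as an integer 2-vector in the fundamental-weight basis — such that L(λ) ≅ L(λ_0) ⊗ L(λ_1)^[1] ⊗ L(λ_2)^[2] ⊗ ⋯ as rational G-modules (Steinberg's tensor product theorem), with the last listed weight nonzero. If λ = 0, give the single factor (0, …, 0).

In the fundamental-weight basis, λ has coordinates c = M·v (v = (-370, 1797)):
  c_1 = -16*-370 + -3*1797 = 529
  c_2 = -5*-370 + -1*1797 = 53
Expand coordinatewise in base 5:
  c_1 = 529 = 4·5^0 + 0·5^1 + 1·5^2 + 4·5^3
  c_2 = 53 = 3·5^0 + 0·5^1 + 2·5^2
p-restricted factor λ_0 = (4, 3)
p-restricted factor λ_1 = (0, 0)
p-restricted factor λ_2 = (1, 2)
p-restricted factor λ_3 = (4, 0)

((4, 3), (0, 0), (1, 2), (4, 0))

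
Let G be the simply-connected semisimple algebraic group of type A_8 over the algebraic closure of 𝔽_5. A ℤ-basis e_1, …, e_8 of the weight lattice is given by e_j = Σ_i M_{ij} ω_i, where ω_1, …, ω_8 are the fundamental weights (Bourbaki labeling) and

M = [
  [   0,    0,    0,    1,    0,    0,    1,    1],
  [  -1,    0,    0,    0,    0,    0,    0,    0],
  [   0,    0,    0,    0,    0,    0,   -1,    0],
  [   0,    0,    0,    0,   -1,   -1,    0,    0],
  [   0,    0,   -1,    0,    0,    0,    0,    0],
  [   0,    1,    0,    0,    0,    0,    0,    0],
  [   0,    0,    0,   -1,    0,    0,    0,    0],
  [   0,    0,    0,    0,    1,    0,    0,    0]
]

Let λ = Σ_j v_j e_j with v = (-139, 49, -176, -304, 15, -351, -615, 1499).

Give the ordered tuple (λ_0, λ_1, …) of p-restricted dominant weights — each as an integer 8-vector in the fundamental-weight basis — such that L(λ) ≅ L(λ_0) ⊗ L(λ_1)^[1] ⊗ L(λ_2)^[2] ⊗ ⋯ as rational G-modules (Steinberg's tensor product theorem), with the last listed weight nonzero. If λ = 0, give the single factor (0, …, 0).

((0, 4, 0, 1, 1, 4, 4, 0), (1, 2, 3, 2, 0, 4, 0, 3), (3, 0, 4, 3, 2, 1, 2, 0), (4, 1, 4, 2, 1, 0, 2, 0))

Change of basis e → ω: c = M·v where v = (-139, 49, -176, -304, 15, -351, -615, 1499):
  c_1 = 0*-139 + 0*49 + 0*-176 + 1*-304 + 0*15 + 0*-351 + 1*-615 + 1*1499 = 580
  c_2 = -1*-139 + 0*49 + 0*-176 + 0*-304 + 0*15 + 0*-351 + 0*-615 + 0*1499 = 139
  c_3 = 0*-139 + 0*49 + 0*-176 + 0*-304 + 0*15 + 0*-351 + -1*-615 + 0*1499 = 615
  c_4 = 0*-139 + 0*49 + 0*-176 + 0*-304 + -1*15 + -1*-351 + 0*-615 + 0*1499 = 336
  c_5 = 0*-139 + 0*49 + -1*-176 + 0*-304 + 0*15 + 0*-351 + 0*-615 + 0*1499 = 176
  c_6 = 0*-139 + 1*49 + 0*-176 + 0*-304 + 0*15 + 0*-351 + 0*-615 + 0*1499 = 49
  c_7 = 0*-139 + 0*49 + 0*-176 + -1*-304 + 0*15 + 0*-351 + 0*-615 + 0*1499 = 304
  c_8 = 0*-139 + 0*49 + 0*-176 + 0*-304 + 1*15 + 0*-351 + 0*-615 + 0*1499 = 15
Writing each c_i in base p = 5:
  c_1 = 580 = 0·5^0 + 1·5^1 + 3·5^2 + 4·5^3
  c_2 = 139 = 4·5^0 + 2·5^1 + 0·5^2 + 1·5^3
  c_3 = 615 = 0·5^0 + 3·5^1 + 4·5^2 + 4·5^3
  c_4 = 336 = 1·5^0 + 2·5^1 + 3·5^2 + 2·5^3
  c_5 = 176 = 1·5^0 + 0·5^1 + 2·5^2 + 1·5^3
  c_6 = 49 = 4·5^0 + 4·5^1 + 1·5^2
  c_7 = 304 = 4·5^0 + 0·5^1 + 2·5^2 + 2·5^3
  c_8 = 15 = 0·5^0 + 3·5^1
λ_0 = (0, 4, 0, 1, 1, 4, 4, 0)
λ_1 = (1, 2, 3, 2, 0, 4, 0, 3)
λ_2 = (3, 0, 4, 3, 2, 1, 2, 0)
λ_3 = (4, 1, 4, 2, 1, 0, 2, 0)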